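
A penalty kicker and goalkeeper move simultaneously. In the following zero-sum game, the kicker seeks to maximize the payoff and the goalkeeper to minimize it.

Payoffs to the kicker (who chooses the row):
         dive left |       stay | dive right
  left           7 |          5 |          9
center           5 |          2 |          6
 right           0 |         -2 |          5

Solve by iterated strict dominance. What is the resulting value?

Column dive right is strictly dominated by dive left for the goalkeeper (7<9, 5<6, 0<5); eliminate dive right.
Column dive left is strictly dominated by stay for the goalkeeper (5<7, 2<5, -2<0); eliminate dive left.
Row right is strictly dominated by row left (5>-2); eliminate right.
Row center is strictly dominated by row left (5>2); eliminate center.
Only (left, stay) remains, with payoff 5.

5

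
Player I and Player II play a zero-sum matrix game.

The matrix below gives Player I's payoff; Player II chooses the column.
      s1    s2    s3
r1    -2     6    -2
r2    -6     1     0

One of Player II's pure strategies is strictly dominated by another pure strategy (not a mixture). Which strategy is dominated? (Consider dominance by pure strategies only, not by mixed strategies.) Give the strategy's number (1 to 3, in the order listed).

Player II prefers columns that give Player I less. Compare s2 with s1: -2 < 6, -6 < 1.
So s1 strictly dominates s2 for Player II; s2 is strictly dominated.

2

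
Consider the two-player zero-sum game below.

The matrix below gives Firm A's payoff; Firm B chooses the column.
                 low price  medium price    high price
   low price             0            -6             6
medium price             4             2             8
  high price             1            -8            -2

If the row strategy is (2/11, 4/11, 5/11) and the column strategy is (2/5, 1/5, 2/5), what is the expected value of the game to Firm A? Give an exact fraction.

Against (2/5, 1/5, 2/5), each row's expected payoff is low price: 6/5; medium price: 26/5; high price: -2.
Taking the (2/11, 4/11, 5/11)-weighted average: (2/11)·(6/5) + (4/11)·(26/5) + (5/11)·(-2) = 6/5.

6/5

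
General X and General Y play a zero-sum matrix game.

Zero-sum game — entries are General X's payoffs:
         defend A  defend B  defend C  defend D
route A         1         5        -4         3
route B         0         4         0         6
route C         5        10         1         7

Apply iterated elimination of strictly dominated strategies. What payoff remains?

1

Column defend D is strictly dominated by defend A for General Y (1<3, 0<6, 5<7); eliminate defend D.
Column defend B is strictly dominated by defend A for General Y (1<5, 0<4, 5<10); eliminate defend B.
Row route A is strictly dominated by row route C (5>1, 1>-4); eliminate route A.
Row route B is strictly dominated by row route C (5>0, 1>0); eliminate route B.
Column defend A is strictly dominated by defend C for General Y (1<5); eliminate defend A.
Only (route C, defend C) remains, with payoff 1.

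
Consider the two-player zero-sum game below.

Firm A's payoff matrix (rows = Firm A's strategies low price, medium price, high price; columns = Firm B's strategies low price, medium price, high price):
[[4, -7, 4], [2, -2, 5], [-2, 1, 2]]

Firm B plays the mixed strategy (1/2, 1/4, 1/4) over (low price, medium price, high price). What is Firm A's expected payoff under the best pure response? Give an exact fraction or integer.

low price: (4)·(1/2) + (-7)·(1/4) + (4)·(1/4) = 5/4.
medium price: (2)·(1/2) + (-2)·(1/4) + (5)·(1/4) = 7/4.
high price: (-2)·(1/2) + (1)·(1/4) + (2)·(1/4) = -1/4.
The best pure response is medium price with expected payoff 7/4.

7/4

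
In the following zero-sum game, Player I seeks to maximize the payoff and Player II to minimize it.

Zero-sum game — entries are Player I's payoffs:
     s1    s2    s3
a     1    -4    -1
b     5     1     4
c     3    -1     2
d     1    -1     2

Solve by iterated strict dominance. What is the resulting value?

1

Column s3 is strictly dominated by s2 for Player II (-4<-1, 1<4, -1<2, -1<2); eliminate s3.
Row a is strictly dominated by row b (5>1, 1>-4); eliminate a.
Column s1 is strictly dominated by s2 for Player II (1<5, -1<3, -1<1); eliminate s1.
Row c is strictly dominated by row b (1>-1); eliminate c.
Row d is strictly dominated by row b (1>-1); eliminate d.
Only (b, s2) remains, with payoff 1.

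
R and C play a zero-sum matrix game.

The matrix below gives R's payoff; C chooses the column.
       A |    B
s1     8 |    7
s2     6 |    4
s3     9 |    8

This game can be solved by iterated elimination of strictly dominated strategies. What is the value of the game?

8

Row s1 is strictly dominated by row s3 (9>8, 8>7); eliminate s1.
Column A is strictly dominated by B for C (4<6, 8<9); eliminate A.
Row s2 is strictly dominated by row s3 (8>4); eliminate s2.
Only (s3, B) remains, with payoff 8.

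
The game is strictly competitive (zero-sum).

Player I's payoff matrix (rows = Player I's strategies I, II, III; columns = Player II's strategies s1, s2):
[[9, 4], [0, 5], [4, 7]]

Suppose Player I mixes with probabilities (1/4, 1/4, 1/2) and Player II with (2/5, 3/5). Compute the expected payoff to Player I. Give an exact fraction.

103/20

Against (2/5, 3/5), each row's expected payoff is I: 6; II: 3; III: 29/5.
Taking the (1/4, 1/4, 1/2)-weighted average: (1/4)·(6) + (1/4)·(3) + (1/2)·(29/5) = 103/20.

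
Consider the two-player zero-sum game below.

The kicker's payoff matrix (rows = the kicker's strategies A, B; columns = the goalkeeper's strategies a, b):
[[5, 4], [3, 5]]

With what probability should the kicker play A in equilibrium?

Row minima are 4 and 3, so the kicker's maximin is 4; column maxima are 5 and 5, so the goalkeeper's minimax is 5. These differ, so the equilibrium is in mixed strategies.
Let the kicker play A with probability p. The goalkeeper is indifferent when 5p + 3(1−p) = 4p + 5(1−p), giving p = 2/3.

2/3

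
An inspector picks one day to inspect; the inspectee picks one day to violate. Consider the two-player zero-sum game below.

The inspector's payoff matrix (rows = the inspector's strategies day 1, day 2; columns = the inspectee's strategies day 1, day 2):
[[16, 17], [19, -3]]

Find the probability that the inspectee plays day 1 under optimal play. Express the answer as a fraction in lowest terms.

20/23

Row minima are 16 and -3, so the inspector's maximin is 16; column maxima are 19 and 17, so the inspectee's minimax is 17. These differ, so the equilibrium is in mixed strategies.
Let the inspectee play day 1 with probability q. The inspector is indifferent when 16q + 17(1−q) = 19q − 3(1−q), giving q = 20/23.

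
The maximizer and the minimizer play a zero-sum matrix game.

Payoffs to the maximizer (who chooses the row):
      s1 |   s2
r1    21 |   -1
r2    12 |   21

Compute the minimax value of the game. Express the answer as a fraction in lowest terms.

453/31

Row minima are -1 and 12, so the maximizer's maximin is 12; column maxima are 21 and 21, so the minimizer's minimax is 21. These differ, so the equilibrium is in mixed strategies.
Let the maximizer play r1 with probability p. The minimizer is indifferent when 21p + 12(1−p) = −p + 21(1−p), giving p = 9/31.
Let the minimizer play s1 with probability q. The maximizer is indifferent when 21q − (1−q) = 12q + 21(1−q), giving q = 22/31.
The value is 21·(22/31) + (-1)·(9/31) = 453/31.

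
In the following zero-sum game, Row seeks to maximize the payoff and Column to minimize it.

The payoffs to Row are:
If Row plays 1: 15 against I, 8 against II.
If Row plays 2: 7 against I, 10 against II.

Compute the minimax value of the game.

Row minima are 8 and 7, so Row's maximin is 8; column maxima are 15 and 10, so Column's minimax is 10. These differ, so the equilibrium is in mixed strategies.
Let Row play 1 with probability p. Column is indifferent when 15p + 7(1−p) = 8p + 10(1−p), giving p = 3/10.
Let Column play I with probability q. Row is indifferent when 15q + 8(1−q) = 7q + 10(1−q), giving q = 1/5.
The value is 15·(1/5) + (8)·(4/5) = 47/5.

47/5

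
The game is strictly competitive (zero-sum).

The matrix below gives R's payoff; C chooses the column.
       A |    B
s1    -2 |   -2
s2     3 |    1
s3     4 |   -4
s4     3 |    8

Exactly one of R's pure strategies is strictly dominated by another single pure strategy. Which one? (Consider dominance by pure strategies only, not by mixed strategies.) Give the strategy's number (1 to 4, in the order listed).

1

Compare s1 with s2: 3 > -2, 1 > -2.
So s2 strictly dominates s1 for R; s1 is strictly dominated.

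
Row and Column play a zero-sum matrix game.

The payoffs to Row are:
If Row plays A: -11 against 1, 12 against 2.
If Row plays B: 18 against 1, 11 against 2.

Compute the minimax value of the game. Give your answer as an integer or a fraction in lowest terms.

337/30

Row minima are -11 and 11, so Row's maximin is 11; column maxima are 18 and 12, so Column's minimax is 12. These differ, so the equilibrium is in mixed strategies.
Let Row play A with probability p. Column is indifferent when −11p + 18(1−p) = 12p + 11(1−p), giving p = 7/30.
Let Column play 1 with probability q. Row is indifferent when −11q + 12(1−q) = 18q + 11(1−q), giving q = 1/30.
The value is -11·(1/30) + (12)·(29/30) = 337/30.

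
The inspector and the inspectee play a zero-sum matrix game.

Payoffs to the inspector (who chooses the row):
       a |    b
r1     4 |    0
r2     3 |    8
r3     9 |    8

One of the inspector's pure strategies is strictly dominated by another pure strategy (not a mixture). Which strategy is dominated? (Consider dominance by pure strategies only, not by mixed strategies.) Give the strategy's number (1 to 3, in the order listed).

Compare r1 with r3: 9 > 4, 8 > 0.
So r3 strictly dominates r1 for the inspector; r1 is strictly dominated.

1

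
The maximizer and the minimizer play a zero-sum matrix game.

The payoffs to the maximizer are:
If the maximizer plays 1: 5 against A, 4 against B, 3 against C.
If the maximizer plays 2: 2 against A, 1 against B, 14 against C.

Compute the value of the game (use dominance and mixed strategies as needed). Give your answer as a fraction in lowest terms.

Column A is strictly dominated by B for the minimizer (it gives the maximizer more in every row).
The remaining 2×2 game on (1, 2) × (B, C) has no saddle point. Let the maximizer play 1 with probability p; indifference gives 4p + (1−p) = 3p + 14(1−p), so p = 13/14.
Similarly the minimizer's optimal q on B is 11/14, and the value is 4·(11/14) + (3)·(3/14) = 53/14.

53/14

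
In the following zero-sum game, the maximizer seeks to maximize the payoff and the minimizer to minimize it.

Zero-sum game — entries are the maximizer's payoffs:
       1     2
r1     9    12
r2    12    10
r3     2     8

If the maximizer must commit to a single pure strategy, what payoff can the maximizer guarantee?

10

The worst-case payoff for each row is r1: 9, r2: 10, r3: 2.
The best of these is 10.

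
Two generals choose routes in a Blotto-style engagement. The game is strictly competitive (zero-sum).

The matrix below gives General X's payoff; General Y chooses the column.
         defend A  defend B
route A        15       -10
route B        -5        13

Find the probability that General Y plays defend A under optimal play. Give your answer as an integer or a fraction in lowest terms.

23/43

Row minima are -10 and -5, so General X's maximin is -5; column maxima are 15 and 13, so General Y's minimax is 13. These differ, so the equilibrium is in mixed strategies.
Let General Y play defend A with probability q. General X is indifferent when 15q − 10(1−q) = −5q + 13(1−q), giving q = 23/43.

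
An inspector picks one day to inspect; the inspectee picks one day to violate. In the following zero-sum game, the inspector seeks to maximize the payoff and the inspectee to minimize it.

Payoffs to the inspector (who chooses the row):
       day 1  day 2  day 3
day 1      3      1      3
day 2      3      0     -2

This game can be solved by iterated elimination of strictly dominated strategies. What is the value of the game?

1

Column day 1 is strictly dominated by day 2 for the inspectee (1<3, 0<3); eliminate day 1.
Row day 2 is strictly dominated by row day 1 (1>0, 3>-2); eliminate day 2.
Column day 3 is strictly dominated by day 2 for the inspectee (1<3); eliminate day 3.
Only (day 1, day 2) remains, with payoff 1.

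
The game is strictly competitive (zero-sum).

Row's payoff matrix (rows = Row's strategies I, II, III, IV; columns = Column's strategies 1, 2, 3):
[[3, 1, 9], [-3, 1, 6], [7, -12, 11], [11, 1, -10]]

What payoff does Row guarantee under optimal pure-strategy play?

1

Row minima: 1, -3, -12, -10 → Row's maximin is 1.
Column maxima: 11, 1, 11 → Column's minimax is 1.
They coincide at (I, 2), so the value is 1.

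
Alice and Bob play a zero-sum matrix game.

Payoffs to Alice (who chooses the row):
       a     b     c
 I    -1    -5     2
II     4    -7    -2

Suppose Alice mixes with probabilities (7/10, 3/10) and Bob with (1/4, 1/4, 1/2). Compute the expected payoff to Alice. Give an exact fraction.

Against (1/4, 1/4, 1/2), each row's expected payoff is I: -1/2; II: -7/4.
Taking the (7/10, 3/10)-weighted average: (7/10)·(-1/2) + (3/10)·(-7/4) = -7/8.

-7/8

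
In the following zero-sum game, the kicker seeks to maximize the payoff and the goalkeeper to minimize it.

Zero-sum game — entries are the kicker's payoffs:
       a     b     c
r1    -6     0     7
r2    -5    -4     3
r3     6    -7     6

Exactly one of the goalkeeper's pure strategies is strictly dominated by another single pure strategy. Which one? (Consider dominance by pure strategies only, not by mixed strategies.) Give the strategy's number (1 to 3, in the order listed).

The goalkeeper prefers columns that give the kicker less. Compare c with b: 0 < 7, -4 < 3, -7 < 6.
So b strictly dominates c for the goalkeeper; c is strictly dominated.

3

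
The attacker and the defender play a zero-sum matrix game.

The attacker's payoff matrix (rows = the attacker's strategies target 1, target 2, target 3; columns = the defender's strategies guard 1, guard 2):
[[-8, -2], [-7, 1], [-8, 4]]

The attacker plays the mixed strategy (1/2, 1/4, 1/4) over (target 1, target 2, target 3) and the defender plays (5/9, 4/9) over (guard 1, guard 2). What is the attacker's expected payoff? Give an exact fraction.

Against (5/9, 4/9), each row's expected payoff is target 1: -16/3; target 2: -31/9; target 3: -8/3.
Taking the (1/2, 1/4, 1/4)-weighted average: (1/2)·(-16/3) + (1/4)·(-31/9) + (1/4)·(-8/3) = -151/36.

-151/36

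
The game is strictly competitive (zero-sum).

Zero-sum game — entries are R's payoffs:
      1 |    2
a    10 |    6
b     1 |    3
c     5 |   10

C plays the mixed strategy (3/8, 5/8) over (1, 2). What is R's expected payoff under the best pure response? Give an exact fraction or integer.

65/8

a: (10)·(3/8) + (6)·(5/8) = 15/2.
b: (1)·(3/8) + (3)·(5/8) = 9/4.
c: (5)·(3/8) + (10)·(5/8) = 65/8.
The best pure response is c with expected payoff 65/8.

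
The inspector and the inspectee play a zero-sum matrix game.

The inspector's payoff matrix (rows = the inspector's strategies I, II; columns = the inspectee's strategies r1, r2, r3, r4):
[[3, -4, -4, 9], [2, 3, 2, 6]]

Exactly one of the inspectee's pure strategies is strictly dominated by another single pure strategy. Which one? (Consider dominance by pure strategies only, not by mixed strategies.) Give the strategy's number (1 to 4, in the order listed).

The inspectee prefers columns that give the inspector less. Compare r4 with r1: 3 < 9, 2 < 6.
So r1 strictly dominates r4 for the inspectee; r4 is strictly dominated.

4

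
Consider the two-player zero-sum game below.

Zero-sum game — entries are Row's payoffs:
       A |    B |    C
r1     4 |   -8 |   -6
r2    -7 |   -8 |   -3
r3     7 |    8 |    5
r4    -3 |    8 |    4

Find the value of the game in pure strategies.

Row minima: -8, -8, 5, -3 → Row's maximin is 5.
Column maxima: 7, 8, 5 → Column's minimax is 5.
They coincide at (r3, C), so the value is 5.

5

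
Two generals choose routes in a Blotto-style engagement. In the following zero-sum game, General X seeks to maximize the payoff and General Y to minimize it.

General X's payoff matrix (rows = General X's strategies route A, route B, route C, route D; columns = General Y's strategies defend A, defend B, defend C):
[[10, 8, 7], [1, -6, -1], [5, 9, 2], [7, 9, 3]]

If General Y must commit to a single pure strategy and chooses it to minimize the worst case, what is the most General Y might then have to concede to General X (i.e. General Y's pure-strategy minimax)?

The worst case (largest entry) in each column is defend A: 10, defend B: 9, defend C: 7.
The best (smallest) of these is 7.

7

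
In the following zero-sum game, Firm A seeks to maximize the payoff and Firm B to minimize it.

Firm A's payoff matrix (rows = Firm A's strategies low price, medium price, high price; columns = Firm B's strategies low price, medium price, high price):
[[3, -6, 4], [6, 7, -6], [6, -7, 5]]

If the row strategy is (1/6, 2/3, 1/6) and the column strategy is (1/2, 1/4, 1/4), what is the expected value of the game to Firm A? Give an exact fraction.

Against (1/2, 1/4, 1/4), each row's expected payoff is low price: 1; medium price: 13/4; high price: 5/2.
Taking the (1/6, 2/3, 1/6)-weighted average: (1/6)·(1) + (2/3)·(13/4) + (1/6)·(5/2) = 11/4.

11/4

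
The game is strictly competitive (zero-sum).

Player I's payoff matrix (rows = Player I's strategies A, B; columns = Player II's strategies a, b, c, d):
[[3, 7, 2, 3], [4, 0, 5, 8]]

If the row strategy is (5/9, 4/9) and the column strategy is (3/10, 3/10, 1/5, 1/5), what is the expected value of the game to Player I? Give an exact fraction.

Against (3/10, 3/10, 1/5, 1/5), each row's expected payoff is A: 4; B: 19/5.
Taking the (5/9, 4/9)-weighted average: (5/9)·(4) + (4/9)·(19/5) = 176/45.

176/45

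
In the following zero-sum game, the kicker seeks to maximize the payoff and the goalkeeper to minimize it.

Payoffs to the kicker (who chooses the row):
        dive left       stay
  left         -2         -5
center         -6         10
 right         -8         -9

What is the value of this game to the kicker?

-50/19

Row right is strictly dominated by row left, so the kicker never plays it.
The remaining 2×2 game on (left, center) × (dive left, stay) has no saddle point. Let the kicker play left with probability p; indifference gives −2p − 6(1−p) = −5p + 10(1−p), so p = 16/19.
Similarly the goalkeeper's optimal q on dive left is 15/19, and the value is -2·(15/19) + (-5)·(4/19) = -50/19.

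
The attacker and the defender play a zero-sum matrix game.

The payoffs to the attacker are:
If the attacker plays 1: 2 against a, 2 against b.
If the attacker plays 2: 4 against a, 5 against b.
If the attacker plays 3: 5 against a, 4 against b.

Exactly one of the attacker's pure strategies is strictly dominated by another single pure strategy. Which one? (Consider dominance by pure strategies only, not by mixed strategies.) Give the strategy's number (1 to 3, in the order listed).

Compare 1 with 2: 4 > 2, 5 > 2.
So 2 strictly dominates 1 for the attacker; 1 is strictly dominated.

1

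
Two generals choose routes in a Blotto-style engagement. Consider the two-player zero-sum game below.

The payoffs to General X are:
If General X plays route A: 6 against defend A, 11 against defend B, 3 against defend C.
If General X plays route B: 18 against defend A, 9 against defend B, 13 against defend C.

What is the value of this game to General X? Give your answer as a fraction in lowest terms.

Column defend A is strictly dominated by defend C for General Y (it gives General X more in every row).
The remaining 2×2 game on (route A, route B) × (defend B, defend C) has no saddle point. Let General X play route A with probability p; indifference gives 11p + 9(1−p) = 3p + 13(1−p), so p = 1/3.
Similarly General Y's optimal q on defend B is 5/6, and the value is 11·(5/6) + (3)·(1/6) = 29/3.

29/3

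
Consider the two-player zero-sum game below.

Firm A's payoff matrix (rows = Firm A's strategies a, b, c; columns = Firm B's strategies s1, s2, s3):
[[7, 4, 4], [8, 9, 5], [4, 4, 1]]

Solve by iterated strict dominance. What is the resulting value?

5

Row a is strictly dominated by row b (8>7, 9>4, 5>4); eliminate a.
Column s1 is strictly dominated by s3 for Firm B (5<8, 1<4); eliminate s1.
Row c is strictly dominated by row b (9>4, 5>1); eliminate c.
Column s2 is strictly dominated by s3 for Firm B (5<9); eliminate s2.
Only (b, s3) remains, with payoff 5.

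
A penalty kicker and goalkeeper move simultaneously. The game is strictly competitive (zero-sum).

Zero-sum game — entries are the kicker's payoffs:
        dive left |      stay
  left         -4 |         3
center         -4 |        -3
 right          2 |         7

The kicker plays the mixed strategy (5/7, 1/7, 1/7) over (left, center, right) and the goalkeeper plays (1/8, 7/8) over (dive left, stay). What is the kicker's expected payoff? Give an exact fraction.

111/56

Against (1/8, 7/8), each row's expected payoff is left: 17/8; center: -25/8; right: 51/8.
Taking the (5/7, 1/7, 1/7)-weighted average: (5/7)·(17/8) + (1/7)·(-25/8) + (1/7)·(51/8) = 111/56.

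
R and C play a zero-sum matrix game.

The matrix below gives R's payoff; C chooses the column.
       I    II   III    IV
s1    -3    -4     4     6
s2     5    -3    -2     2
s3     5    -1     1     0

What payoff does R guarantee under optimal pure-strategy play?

-1

Row minima: -4, -3, -1 → R's maximin is -1.
Column maxima: 5, -1, 4, 6 → C's minimax is -1.
They coincide at (s3, II), so the value is -1.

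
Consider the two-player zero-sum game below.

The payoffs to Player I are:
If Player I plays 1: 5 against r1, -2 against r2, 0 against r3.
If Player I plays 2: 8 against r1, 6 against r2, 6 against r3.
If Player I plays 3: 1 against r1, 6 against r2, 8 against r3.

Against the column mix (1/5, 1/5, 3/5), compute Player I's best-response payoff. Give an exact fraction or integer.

1: (5)·(1/5) + (-2)·(1/5) + (0)·(3/5) = 3/5.
2: (8)·(1/5) + (6)·(1/5) + (6)·(3/5) = 32/5.
3: (1)·(1/5) + (6)·(1/5) + (8)·(3/5) = 31/5.
The best pure response is 2 with expected payoff 32/5.

32/5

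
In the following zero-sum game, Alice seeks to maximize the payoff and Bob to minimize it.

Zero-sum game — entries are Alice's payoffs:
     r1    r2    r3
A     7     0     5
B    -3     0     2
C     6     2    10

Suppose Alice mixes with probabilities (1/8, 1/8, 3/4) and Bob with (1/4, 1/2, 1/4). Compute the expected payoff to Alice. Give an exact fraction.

131/32

Against (1/4, 1/2, 1/4), each row's expected payoff is A: 3; B: -1/4; C: 5.
Taking the (1/8, 1/8, 3/4)-weighted average: (1/8)·(3) + (1/8)·(-1/4) + (3/4)·(5) = 131/32.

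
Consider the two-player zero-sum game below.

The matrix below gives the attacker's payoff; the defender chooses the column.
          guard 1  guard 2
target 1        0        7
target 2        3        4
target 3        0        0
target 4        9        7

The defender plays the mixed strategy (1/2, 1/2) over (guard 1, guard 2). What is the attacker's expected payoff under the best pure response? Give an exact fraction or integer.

8

target 1: (0)·(1/2) + (7)·(1/2) = 7/2.
target 2: (3)·(1/2) + (4)·(1/2) = 7/2.
target 3: (0)·(1/2) + (0)·(1/2) = 0.
target 4: (9)·(1/2) + (7)·(1/2) = 8.
The best pure response is target 4 with expected payoff 8.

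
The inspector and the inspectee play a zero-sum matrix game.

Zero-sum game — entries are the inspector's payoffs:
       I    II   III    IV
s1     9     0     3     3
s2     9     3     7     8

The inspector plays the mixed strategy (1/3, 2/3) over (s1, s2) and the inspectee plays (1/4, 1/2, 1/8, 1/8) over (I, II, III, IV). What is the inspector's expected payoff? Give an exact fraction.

19/4

Against (1/4, 1/2, 1/8, 1/8), each row's expected payoff is s1: 3; s2: 45/8.
Taking the (1/3, 2/3)-weighted average: (1/3)·(3) + (2/3)·(45/8) = 19/4.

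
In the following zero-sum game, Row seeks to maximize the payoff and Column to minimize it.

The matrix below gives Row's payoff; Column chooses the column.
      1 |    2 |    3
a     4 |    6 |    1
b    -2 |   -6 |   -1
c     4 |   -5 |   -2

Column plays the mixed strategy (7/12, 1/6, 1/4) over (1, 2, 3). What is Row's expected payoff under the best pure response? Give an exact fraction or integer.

43/12

a: (4)·(7/12) + (6)·(1/6) + (1)·(1/4) = 43/12.
b: (-2)·(7/12) + (-6)·(1/6) + (-1)·(1/4) = -29/12.
c: (4)·(7/12) + (-5)·(1/6) + (-2)·(1/4) = 1.
The best pure response is a with expected payoff 43/12.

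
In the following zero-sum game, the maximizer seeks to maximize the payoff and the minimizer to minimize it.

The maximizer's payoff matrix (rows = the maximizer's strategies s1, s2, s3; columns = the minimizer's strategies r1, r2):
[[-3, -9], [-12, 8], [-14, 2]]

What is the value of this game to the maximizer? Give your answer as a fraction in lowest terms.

-66/13

Row s3 is strictly dominated by row s2, so the maximizer never plays it.
The remaining 2×2 game on (s1, s2) × (r1, r2) has no saddle point. Let the maximizer play s1 with probability p; indifference gives −3p − 12(1−p) = −9p + 8(1−p), so p = 10/13.
Similarly the minimizer's optimal q on r1 is 17/26, and the value is -3·(17/26) + (-9)·(9/26) = -66/13.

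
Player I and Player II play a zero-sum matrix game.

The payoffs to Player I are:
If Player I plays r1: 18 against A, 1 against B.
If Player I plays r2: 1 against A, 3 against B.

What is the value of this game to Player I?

Row minima are 1 and 1, so Player I's maximin is 1; column maxima are 18 and 3, so Player II's minimax is 3. These differ, so the equilibrium is in mixed strategies.
Let Player I play r1 with probability p. Player II is indifferent when 18p + (1−p) = p + 3(1−p), giving p = 2/19.
Let Player II play A with probability q. Player I is indifferent when 18q + (1−q) = q + 3(1−q), giving q = 2/19.
The value is 18·(2/19) + (1)·(17/19) = 53/19.

53/19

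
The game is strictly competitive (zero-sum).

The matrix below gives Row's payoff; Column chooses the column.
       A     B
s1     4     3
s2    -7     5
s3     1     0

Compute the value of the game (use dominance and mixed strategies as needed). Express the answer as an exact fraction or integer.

41/13

Row s3 is strictly dominated by row s1, so Row never plays it.
The remaining 2×2 game on (s1, s2) × (A, B) has no saddle point. Let Row play s1 with probability p; indifference gives 4p − 7(1−p) = 3p + 5(1−p), so p = 12/13.
Similarly Column's optimal q on A is 2/13, and the value is 4·(2/13) + (3)·(11/13) = 41/13.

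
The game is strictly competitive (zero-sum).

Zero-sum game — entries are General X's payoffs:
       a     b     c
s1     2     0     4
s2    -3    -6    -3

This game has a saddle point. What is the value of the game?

Row minima: 0, -6 → General X's maximin is 0.
Column maxima: 2, 0, 4 → General Y's minimax is 0.
They coincide at (s1, b), so the value is 0.

0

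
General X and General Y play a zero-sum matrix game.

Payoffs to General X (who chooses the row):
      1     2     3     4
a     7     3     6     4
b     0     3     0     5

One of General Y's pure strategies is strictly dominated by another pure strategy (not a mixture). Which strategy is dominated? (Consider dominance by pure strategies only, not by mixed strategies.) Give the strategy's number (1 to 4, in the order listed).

4

General Y prefers columns that give General X less. Compare 4 with 2: 3 < 4, 3 < 5.
So 2 strictly dominates 4 for General Y; 4 is strictly dominated.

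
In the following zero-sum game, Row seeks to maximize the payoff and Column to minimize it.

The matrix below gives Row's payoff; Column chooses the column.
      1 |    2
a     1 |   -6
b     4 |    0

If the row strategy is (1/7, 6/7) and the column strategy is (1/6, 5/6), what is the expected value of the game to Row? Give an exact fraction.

Against (1/6, 5/6), each row's expected payoff is a: -29/6; b: 2/3.
Taking the (1/7, 6/7)-weighted average: (1/7)·(-29/6) + (6/7)·(2/3) = -5/42.

-5/42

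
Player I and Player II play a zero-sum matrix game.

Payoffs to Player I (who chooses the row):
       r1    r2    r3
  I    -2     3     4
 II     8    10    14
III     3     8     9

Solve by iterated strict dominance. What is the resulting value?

Column r2 is strictly dominated by r1 for Player II (-2<3, 8<10, 3<8); eliminate r2.
Column r3 is strictly dominated by r1 for Player II (-2<4, 8<14, 3<9); eliminate r3.
Row I is strictly dominated by row II (8>-2); eliminate I.
Row III is strictly dominated by row II (8>3); eliminate III.
Only (II, r1) remains, with payoff 8.

8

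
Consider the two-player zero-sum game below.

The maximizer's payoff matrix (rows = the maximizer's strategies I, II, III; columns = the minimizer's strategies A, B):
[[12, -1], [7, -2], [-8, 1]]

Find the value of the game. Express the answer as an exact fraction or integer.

2/11

Row II is strictly dominated by row I, so the maximizer never plays it.
The remaining 2×2 game on (I, III) × (A, B) has no saddle point. Let the maximizer play I with probability p; indifference gives 12p − 8(1−p) = −p + (1−p), so p = 9/22.
Similarly the minimizer's optimal q on A is 1/11, and the value is 12·(1/11) + (-1)·(10/11) = 2/11.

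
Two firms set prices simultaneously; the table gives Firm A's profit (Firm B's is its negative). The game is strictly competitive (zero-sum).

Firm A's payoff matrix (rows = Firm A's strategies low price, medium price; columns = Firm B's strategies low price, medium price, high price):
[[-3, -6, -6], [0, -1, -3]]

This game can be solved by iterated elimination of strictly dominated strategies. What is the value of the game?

Row low price is strictly dominated by row medium price (0>-3, -1>-6, -3>-6); eliminate low price.
Column medium price is strictly dominated by high price for Firm B (-3<-1); eliminate medium price.
Column low price is strictly dominated by high price for Firm B (-3<0); eliminate low price.
Only (medium price, high price) remains, with payoff -3.

-3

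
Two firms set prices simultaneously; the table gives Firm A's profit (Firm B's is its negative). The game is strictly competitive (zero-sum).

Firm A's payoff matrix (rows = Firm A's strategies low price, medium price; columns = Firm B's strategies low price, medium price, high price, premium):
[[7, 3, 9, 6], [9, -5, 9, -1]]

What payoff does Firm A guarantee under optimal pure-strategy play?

Row minima: 3, -5 → Firm A's maximin is 3.
Column maxima: 9, 3, 9, 6 → Firm B's minimax is 3.
They coincide at (low price, medium price), so the value is 3.

3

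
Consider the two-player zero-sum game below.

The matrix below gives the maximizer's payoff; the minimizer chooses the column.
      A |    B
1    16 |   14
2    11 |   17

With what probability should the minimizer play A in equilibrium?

Row minima are 14 and 11, so the maximizer's maximin is 14; column maxima are 16 and 17, so the minimizer's minimax is 16. These differ, so the equilibrium is in mixed strategies.
Let the minimizer play A with probability q. The maximizer is indifferent when 16q + 14(1−q) = 11q + 17(1−q), giving q = 3/8.

3/8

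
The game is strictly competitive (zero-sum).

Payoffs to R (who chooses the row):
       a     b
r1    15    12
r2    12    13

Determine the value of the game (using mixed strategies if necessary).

Row minima are 12 and 12, so R's maximin is 12; column maxima are 15 and 13, so C's minimax is 13. These differ, so the equilibrium is in mixed strategies.
Let R play r1 with probability p. C is indifferent when 15p + 12(1−p) = 12p + 13(1−p), giving p = 1/4.
Let C play a with probability q. R is indifferent when 15q + 12(1−q) = 12q + 13(1−q), giving q = 1/4.
The value is 15·(1/4) + (12)·(3/4) = 51/4.

51/4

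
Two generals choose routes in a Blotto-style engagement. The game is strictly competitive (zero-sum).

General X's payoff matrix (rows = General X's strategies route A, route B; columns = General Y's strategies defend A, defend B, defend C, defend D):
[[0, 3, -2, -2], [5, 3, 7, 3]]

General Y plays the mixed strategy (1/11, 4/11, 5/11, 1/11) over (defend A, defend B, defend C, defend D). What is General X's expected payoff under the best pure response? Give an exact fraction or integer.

5

route A: (0)·(1/11) + (3)·(4/11) + (-2)·(5/11) + (-2)·(1/11) = 0.
route B: (5)·(1/11) + (3)·(4/11) + (7)·(5/11) + (3)·(1/11) = 5.
The best pure response is route B with expected payoff 5.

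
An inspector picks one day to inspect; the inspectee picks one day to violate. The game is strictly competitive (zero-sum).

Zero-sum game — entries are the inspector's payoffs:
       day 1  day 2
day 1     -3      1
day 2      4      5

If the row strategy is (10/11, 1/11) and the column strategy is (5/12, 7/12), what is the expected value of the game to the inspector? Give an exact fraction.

-25/132

Against (5/12, 7/12), each row's expected payoff is day 1: -2/3; day 2: 55/12.
Taking the (10/11, 1/11)-weighted average: (10/11)·(-2/3) + (1/11)·(55/12) = -25/132.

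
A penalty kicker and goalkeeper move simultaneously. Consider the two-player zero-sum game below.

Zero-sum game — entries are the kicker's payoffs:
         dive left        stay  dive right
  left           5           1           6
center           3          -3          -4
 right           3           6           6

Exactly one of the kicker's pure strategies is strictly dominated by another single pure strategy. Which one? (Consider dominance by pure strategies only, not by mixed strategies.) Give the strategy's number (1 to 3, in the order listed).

Compare center with left: 5 > 3, 1 > -3, 6 > -4.
So left strictly dominates center for the kicker; center is strictly dominated.

2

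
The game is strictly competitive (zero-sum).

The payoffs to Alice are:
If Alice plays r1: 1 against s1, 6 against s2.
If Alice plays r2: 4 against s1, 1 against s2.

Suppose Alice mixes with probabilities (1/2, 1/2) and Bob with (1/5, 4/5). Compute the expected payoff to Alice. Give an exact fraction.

33/10

Against (1/5, 4/5), each row's expected payoff is r1: 5; r2: 8/5.
Taking the (1/2, 1/2)-weighted average: (1/2)·(5) + (1/2)·(8/5) = 33/10.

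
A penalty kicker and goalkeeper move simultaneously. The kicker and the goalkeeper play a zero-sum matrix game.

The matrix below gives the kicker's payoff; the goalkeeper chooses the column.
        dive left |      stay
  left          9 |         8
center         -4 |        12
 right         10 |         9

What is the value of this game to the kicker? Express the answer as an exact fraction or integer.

156/17

Row left is strictly dominated by row right, so the kicker never plays it.
The remaining 2×2 game on (center, right) × (dive left, stay) has no saddle point. Let the kicker play center with probability p; indifference gives −4p + 10(1−p) = 12p + 9(1−p), so p = 1/17.
Similarly the goalkeeper's optimal q on dive left is 3/17, and the value is -4·(3/17) + (12)·(14/17) = 156/17.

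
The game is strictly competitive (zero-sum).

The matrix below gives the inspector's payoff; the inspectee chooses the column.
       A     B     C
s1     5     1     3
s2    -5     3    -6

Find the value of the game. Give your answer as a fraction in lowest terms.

15/11

Column A is strictly dominated by C for the inspectee (it gives the inspector more in every row).
The remaining 2×2 game on (s1, s2) × (B, C) has no saddle point. Let the inspector play s1 with probability p; indifference gives p + 3(1−p) = 3p − 6(1−p), so p = 9/11.
Similarly the inspectee's optimal q on B is 9/11, and the value is 1·(9/11) + (3)·(2/11) = 15/11.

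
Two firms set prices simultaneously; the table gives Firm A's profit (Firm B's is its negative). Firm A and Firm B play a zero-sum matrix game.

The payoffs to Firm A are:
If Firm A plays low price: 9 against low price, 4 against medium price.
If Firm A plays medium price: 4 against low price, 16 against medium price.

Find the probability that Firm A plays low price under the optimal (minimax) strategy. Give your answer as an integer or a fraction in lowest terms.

12/17

Row minima are 4 and 4, so Firm A's maximin is 4; column maxima are 9 and 16, so Firm B's minimax is 9. These differ, so the equilibrium is in mixed strategies.
Let Firm A play low price with probability p. Firm B is indifferent when 9p + 4(1−p) = 4p + 16(1−p), giving p = 12/17.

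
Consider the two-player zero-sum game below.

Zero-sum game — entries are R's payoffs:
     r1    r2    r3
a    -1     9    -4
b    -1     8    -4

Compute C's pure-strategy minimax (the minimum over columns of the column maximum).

-4

The worst case (largest entry) in each column is r1: -1, r2: 9, r3: -4.
The best (smallest) of these is -4.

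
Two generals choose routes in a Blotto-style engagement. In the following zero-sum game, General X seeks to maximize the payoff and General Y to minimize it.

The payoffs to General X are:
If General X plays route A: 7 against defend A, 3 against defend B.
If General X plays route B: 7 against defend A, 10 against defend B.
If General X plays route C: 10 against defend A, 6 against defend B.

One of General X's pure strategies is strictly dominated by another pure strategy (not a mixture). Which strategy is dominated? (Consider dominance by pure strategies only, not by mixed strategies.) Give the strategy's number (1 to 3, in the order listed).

Compare route A with route C: 10 > 7, 6 > 3.
So route C strictly dominates route A for General X; route A is strictly dominated.

1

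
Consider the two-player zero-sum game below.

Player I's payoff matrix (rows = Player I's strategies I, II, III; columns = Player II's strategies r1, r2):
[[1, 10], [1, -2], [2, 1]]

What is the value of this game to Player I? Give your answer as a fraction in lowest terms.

Row II is strictly dominated by row III, so Player I never plays it.
The remaining 2×2 game on (I, III) × (r1, r2) has no saddle point. Let Player I play I with probability p; indifference gives p + 2(1−p) = 10p + (1−p), so p = 1/10.
Similarly Player II's optimal q on r1 is 9/10, and the value is 1·(9/10) + (10)·(1/10) = 19/10.

19/10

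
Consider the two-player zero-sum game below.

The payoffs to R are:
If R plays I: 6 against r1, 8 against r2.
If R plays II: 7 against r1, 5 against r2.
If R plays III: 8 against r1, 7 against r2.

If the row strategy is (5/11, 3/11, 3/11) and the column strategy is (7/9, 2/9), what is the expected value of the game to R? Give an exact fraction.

677/99

Against (7/9, 2/9), each row's expected payoff is I: 58/9; II: 59/9; III: 70/9.
Taking the (5/11, 3/11, 3/11)-weighted average: (5/11)·(58/9) + (3/11)·(59/9) + (3/11)·(70/9) = 677/99.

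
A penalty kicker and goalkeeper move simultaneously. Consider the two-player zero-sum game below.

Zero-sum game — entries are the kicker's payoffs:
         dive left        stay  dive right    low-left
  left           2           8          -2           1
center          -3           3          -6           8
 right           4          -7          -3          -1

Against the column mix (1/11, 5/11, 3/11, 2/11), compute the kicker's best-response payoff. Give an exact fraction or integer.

left: (2)·(1/11) + (8)·(5/11) + (-2)·(3/11) + (1)·(2/11) = 38/11.
center: (-3)·(1/11) + (3)·(5/11) + (-6)·(3/11) + (8)·(2/11) = 10/11.
right: (4)·(1/11) + (-7)·(5/11) + (-3)·(3/11) + (-1)·(2/11) = -42/11.
The best pure response is left with expected payoff 38/11.

38/11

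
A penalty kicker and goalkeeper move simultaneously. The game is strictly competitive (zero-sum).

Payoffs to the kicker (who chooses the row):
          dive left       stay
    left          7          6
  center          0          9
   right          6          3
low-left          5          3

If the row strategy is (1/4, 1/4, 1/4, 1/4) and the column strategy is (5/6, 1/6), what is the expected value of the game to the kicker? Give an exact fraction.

37/8

Against (5/6, 1/6), each row's expected payoff is left: 41/6; center: 3/2; right: 11/2; low-left: 14/3.
Taking the (1/4, 1/4, 1/4, 1/4)-weighted average: (1/4)·(41/6) + (1/4)·(3/2) + (1/4)·(11/2) + (1/4)·(14/3) = 37/8.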